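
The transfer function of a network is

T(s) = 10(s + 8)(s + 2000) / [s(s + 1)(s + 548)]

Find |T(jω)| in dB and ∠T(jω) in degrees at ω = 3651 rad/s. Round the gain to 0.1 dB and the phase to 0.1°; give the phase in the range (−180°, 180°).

-50.2 dB, -110.3°

At s = jω = j3651:
zero (s+8): 8 + j3651 → |·| = √(8²+3651²) = √13329865 ≈ 3651, ∠ = arctan(3651/8) ≈ 89.87°
zero (s+2000): 2000 + j3651 → |·| = √(2000²+3651²) = √17329801 ≈ 4162.9, ∠ = arctan(3651/2000) ≈ 61.29°
pole (s+1): 1 + j3651 → |·| = √(1²+3651²) = √13329802 ≈ 3651, ∠ = arctan(3651/1) ≈ 89.98°
pole (s+548): 548 + j3651 → |·| = √(548²+3651²) = √13630105 ≈ 3691.9, ∠ = arctan(3651/548) ≈ 81.46°
pole at origin: |s| = 3651, ∠ = 90.00° (in denominator)
|T| = 10 · 1.5199e+07 / 4.9212e+10 ≈ 0.0030885
Gain = 20 log₁₀(0.0030885) ≈ -50.21 dB
∠T = 151.16° − 261.44° = -110.28°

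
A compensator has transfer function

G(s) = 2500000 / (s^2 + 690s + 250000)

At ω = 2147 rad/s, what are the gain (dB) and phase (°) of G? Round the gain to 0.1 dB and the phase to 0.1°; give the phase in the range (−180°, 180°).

At s = jω = j2147:
quadratic: (j2147)² + 690·j2147 + 250000 = -4359609 + j1481430 → |·| ≈ 4.6044e+06, ∠ ≈ 161.23°
|G| = 2500000 / 4.6044e+06 ≈ 0.54296
Gain = 20 log₁₀(0.54296) ≈ -5.30 dB
∠G = 0.00° − 161.23° = -161.23°

-5.3 dB, -161.2°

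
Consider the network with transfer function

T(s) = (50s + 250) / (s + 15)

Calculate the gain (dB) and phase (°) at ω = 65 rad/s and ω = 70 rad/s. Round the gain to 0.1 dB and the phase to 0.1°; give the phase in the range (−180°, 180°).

ω = 65: 33.8 dB, 8.6°; ω = 70: 33.8 dB, 8.0°

Substitute s = j65:
Numerator: 50(j65) + 250 = 250 + j3250
Denominator: (j65) + 15 = 15 + j65
|N| = √(250² + 3250²) ≈ 3259.6, ∠N ≈ 85.60°
|D| = √(15² + 65²) ≈ 66.708, ∠D ≈ 77.01°
|T| = 3259.6 / 66.708 ≈ 48.864
Gain = 20 log₁₀(48.864) ≈ 33.78 dB
∠T = 85.60° − 77.01° = 8.59°

Substitute s = j70:
Numerator: 50(j70) + 250 = 250 + j3500
Denominator: (j70) + 15 = 15 + j70
|N| = √(250² + 3500²) ≈ 3508.9, ∠N ≈ 85.91°
|D| = √(15² + 70²) ≈ 71.589, ∠D ≈ 77.91°
|T| = 3508.9 / 71.589 ≈ 49.015
Gain = 20 log₁₀(49.015) ≈ 33.81 dB
∠T = 85.91° − 77.91° = 8.00°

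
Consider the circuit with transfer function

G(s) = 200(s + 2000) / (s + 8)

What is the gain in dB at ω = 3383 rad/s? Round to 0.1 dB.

At s = jω = j3383:
zero (s+2000): 2000 + j3383 → |·| = √(2000²+3383²) = √15444689 ≈ 3930, ∠ = arctan(3383/2000) ≈ 59.41°
pole (s+8): 8 + j3383 → |·| = √(8²+3383²) = √11444753 ≈ 3383, ∠ = arctan(3383/8) ≈ 89.86°
|G| = 200 · 3930 / 3383 ≈ 232.34
Gain = 20 log₁₀(232.34) ≈ 47.32 dB

47.3 dB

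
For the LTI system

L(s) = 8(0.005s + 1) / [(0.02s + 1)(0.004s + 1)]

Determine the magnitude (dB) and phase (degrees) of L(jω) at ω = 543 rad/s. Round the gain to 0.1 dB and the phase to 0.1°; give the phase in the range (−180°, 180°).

-1.0 dB, -80.2°

At ω = 543 rad/s:
zero (1 + j543·0.005) = 1 + j2.715 → |·| ≈ 2.8933, ∠ ≈ 69.78°
pole (1 + j543·0.02) = 1 + j10.86 → |·| ≈ 10.906, ∠ ≈ 84.74°
pole (1 + j543·0.004) = 1 + j2.172 → |·| ≈ 2.3911, ∠ ≈ 65.28°
|L| = 8 · 2.8933 / (10.906 · 2.3911) ≈ 0.88761
Gain = 20 log₁₀(0.88761) ≈ -1.04 dB
∠L = (69.78°) − (84.74° + 65.28°) = -80.24°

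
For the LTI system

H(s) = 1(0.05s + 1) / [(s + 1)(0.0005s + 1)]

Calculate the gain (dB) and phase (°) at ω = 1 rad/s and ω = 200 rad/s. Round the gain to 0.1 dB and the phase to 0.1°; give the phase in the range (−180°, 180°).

At ω = 1 rad/s:
zero (1 + j1·0.05) = 1 + j0.05 → |·| ≈ 1.0012, ∠ ≈ 2.86°
pole (1 + j1·1) = 1 + j1 → |·| ≈ 1.4142, ∠ ≈ 45.00°
pole (1 + j1·0.0005) = 1 + j0.0005 → |·| ≈ 1, ∠ ≈ 0.03°
|H| = 1 · 1.0012 / (1.4142 · 1) ≈ 0.70796
Gain = 20 log₁₀(0.70796) ≈ -3.00 dB
∠H = (2.86°) − (45.00° + 0.03°) = -42.17°

At ω = 200 rad/s:
zero (1 + j200·0.05) = 1 + j10 → |·| ≈ 10.05, ∠ ≈ 84.29°
pole (1 + j200·1) = 1 + j200 → |·| ≈ 200, ∠ ≈ 89.71°
pole (1 + j200·0.0005) = 1 + j0.1 → |·| ≈ 1.005, ∠ ≈ 5.71°
|H| = 1 · 10.05 / (200 · 1.005) ≈ 0.05
Gain = 20 log₁₀(0.05) ≈ -26.02 dB
∠H = (84.29°) − (89.71° + 5.71°) = -11.13°

ω = 1: -3.0 dB, -42.2°; ω = 200: -26.0 dB, -11.1°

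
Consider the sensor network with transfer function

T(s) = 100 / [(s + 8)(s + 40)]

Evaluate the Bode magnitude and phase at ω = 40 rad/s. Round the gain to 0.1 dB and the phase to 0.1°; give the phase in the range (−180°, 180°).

At s = jω = j40:
pole (s+8): 8 + j40 → |·| = √(8²+40²) = √1664 ≈ 40.792, ∠ = arctan(40/8) ≈ 78.69°
pole (s+40): 40 + j40 → |·| = √(40²+40²) = √3200 ≈ 56.569, ∠ = arctan(40/40) ≈ 45.00°
|T| = 100 / 2307.6 ≈ 0.043335
Gain = 20 log₁₀(0.043335) ≈ -27.26 dB
∠T = 0.00° − 123.69° = -123.69°

-27.3 dB, -123.7°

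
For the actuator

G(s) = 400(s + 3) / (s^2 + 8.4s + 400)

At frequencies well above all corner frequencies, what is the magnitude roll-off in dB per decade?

Each pole contributes −20 dB/decade at high frequency; each zero contributes +20 dB/decade.
Net: 1 zero(s) − 2 pole(s) → -20 dB/decade.

-20 dB/decade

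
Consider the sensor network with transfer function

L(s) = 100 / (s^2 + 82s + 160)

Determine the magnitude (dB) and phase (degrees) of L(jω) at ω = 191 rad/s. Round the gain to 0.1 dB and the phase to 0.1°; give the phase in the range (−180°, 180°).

Substitute s = j191:
Numerator: 100 = 100 + j0
Denominator: (j191)^2 + 82(j191) + 160 = -36321 + j15662
|N| = √(100² + 0²) ≈ 100, ∠N ≈ 0.00°
|D| = √(36321² + 15662²) ≈ 39554, ∠D ≈ 156.67°
|L| = 100 / 39554 ≈ 0.0025282
Gain = 20 log₁₀(0.0025282) ≈ -51.94 dB
∠L = 0.00° − 156.67° = -156.67°

-51.9 dB, -156.7°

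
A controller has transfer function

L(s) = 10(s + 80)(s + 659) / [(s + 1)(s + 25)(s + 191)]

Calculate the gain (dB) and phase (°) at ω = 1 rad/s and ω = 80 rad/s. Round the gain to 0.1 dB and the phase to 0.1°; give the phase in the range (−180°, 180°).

At s = jω = j1:
zero (s+80): 80 + j1 → |·| = √(80²+1²) = √6401 ≈ 80.006, ∠ = arctan(1/80) ≈ 0.72°
zero (s+659): 659 + j1 → |·| = √(659²+1²) = √434282 ≈ 659, ∠ = arctan(1/659) ≈ 0.09°
pole (s+1): 1 + j1 → |·| = √(1²+1²) = √2 ≈ 1.4142, ∠ = arctan(1/1) ≈ 45.00°
pole (s+25): 25 + j1 → |·| = √(25²+1²) = √626 ≈ 25.02, ∠ = arctan(1/25) ≈ 2.29°
pole (s+191): 191 + j1 → |·| = √(191²+1²) = √36482 ≈ 191, ∠ = arctan(1/191) ≈ 0.30°
|L| = 10 · 52724 / 6758.2 ≈ 78.015
Gain = 20 log₁₀(78.015) ≈ 37.84 dB
∠L = 0.81° − 47.59° = -46.78°

At s = jω = j80:
zero (s+80): 80 + j80 → |·| = √(80²+80²) = √12800 ≈ 113.14, ∠ = arctan(80/80) ≈ 45.00°
zero (s+659): 659 + j80 → |·| = √(659²+80²) = √440681 ≈ 663.84, ∠ = arctan(80/659) ≈ 6.92°
pole (s+1): 1 + j80 → |·| = √(1²+80²) = √6401 ≈ 80.006, ∠ = arctan(80/1) ≈ 89.28°
pole (s+25): 25 + j80 → |·| = √(25²+80²) = √7025 ≈ 83.815, ∠ = arctan(80/25) ≈ 72.65°
pole (s+191): 191 + j80 → |·| = √(191²+80²) = √42881 ≈ 207.08, ∠ = arctan(80/191) ≈ 22.73°
|L| = 10 · 75107 / 1.3886e+06 ≈ 0.54088
Gain = 20 log₁₀(0.54088) ≈ -5.34 dB
∠L = 51.92° − 184.66° = -132.74°

ω = 1: 37.8 dB, -46.8°; ω = 80: -5.3 dB, -132.7°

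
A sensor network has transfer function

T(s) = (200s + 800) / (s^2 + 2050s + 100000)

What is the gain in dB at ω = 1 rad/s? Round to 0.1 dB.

-41.7 dB

Substitute s = j1:
Numerator: 200(j1) + 800 = 800 + j200
Denominator: (j1)^2 + 2050(j1) + 100000 = 99999 + j2050
|N| = √(800² + 200²) ≈ 824.62, ∠N ≈ 14.04°
|D| = √(99999² + 2050²) ≈ 1.0002e+05, ∠D ≈ 1.17°
|T| = 824.62 / 1.0002e+05 ≈ 0.0082446
Gain = 20 log₁₀(0.0082446) ≈ -41.68 dB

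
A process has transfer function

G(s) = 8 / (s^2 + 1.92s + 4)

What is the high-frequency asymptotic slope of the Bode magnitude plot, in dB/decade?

-40 dB/decade

Each pole contributes −20 dB/decade at high frequency; each zero contributes +20 dB/decade.
Net: 0 zero(s) − 2 pole(s) → -40 dB/decade.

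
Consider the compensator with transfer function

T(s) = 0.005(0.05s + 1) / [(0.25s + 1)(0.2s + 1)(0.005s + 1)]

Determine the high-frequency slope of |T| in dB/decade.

Each pole contributes −20 dB/decade at high frequency; each zero contributes +20 dB/decade.
Net: 1 zero(s) − 3 pole(s) → -40 dB/decade.

-40 dB/decade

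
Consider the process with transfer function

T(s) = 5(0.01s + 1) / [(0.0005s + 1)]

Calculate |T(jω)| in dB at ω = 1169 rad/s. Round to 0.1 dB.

At ω = 1169 rad/s:
zero (1 + j1169·0.01) = 1 + j11.69 → |·| ≈ 11.733, ∠ ≈ 85.11°
pole (1 + j1169·0.0005) = 1 + j0.5845 → |·| ≈ 1.1583, ∠ ≈ 30.31°
|T| = 5 · 11.733 / (1.1583) ≈ 50.648
Gain = 20 log₁₀(50.648) ≈ 34.09 dB

34.1 dB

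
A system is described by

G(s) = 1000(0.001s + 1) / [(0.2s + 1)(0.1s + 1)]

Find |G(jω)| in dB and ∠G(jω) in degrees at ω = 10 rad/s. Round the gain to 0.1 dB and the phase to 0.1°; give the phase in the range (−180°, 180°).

50.0 dB, -107.9°

At ω = 10 rad/s:
zero (1 + j10·0.001) = 1 + j0.01 → |·| ≈ 1, ∠ ≈ 0.57°
pole (1 + j10·0.2) = 1 + j2 → |·| ≈ 2.2361, ∠ ≈ 63.43°
pole (1 + j10·0.1) = 1 + j1 → |·| ≈ 1.4142, ∠ ≈ 45.00°
|G| = 1000 · 1 / (2.2361 · 1.4142) ≈ 316.23
Gain = 20 log₁₀(316.23) ≈ 50.00 dB
∠G = (0.57°) − (63.43° + 45.00°) = -107.86°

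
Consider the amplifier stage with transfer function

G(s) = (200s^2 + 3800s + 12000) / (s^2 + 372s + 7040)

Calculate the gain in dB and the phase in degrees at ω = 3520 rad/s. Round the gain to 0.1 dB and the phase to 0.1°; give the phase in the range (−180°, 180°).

Substitute s = j3520:
Numerator: 200(j3520)^2 + 3800(j3520) + 12000 = -2478068000 + j13376000
Denominator: (j3520)^2 + 372(j3520) + 7040 = -12383360 + j1309440
|N| = √(2478068000² + 13376000²) ≈ 2.4781e+09, ∠N ≈ 179.69°
|D| = √(12383360² + 1309440²) ≈ 1.2452e+07, ∠D ≈ 173.96°
|G| = 2.4781e+09 / 1.2452e+07 ≈ 199.01
Gain = 20 log₁₀(199.01) ≈ 45.98 dB
∠G = 179.69° − 173.96° = 5.73°

46.0 dB, 5.7°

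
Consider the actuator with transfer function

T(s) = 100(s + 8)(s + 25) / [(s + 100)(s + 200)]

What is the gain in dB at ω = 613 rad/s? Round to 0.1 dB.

39.5 dB

At s = jω = j613:
zero (s+8): 8 + j613 → |·| = √(8²+613²) = √375833 ≈ 613.05, ∠ = arctan(613/8) ≈ 89.25°
zero (s+25): 25 + j613 → |·| = √(25²+613²) = √376394 ≈ 613.51, ∠ = arctan(613/25) ≈ 87.66°
pole (s+100): 100 + j613 → |·| = √(100²+613²) = √385769 ≈ 621.1, ∠ = arctan(613/100) ≈ 80.73°
pole (s+200): 200 + j613 → |·| = √(200²+613²) = √415769 ≈ 644.8, ∠ = arctan(613/200) ≈ 71.93°
|T| = 100 · 3.7611e+05 / 4.0049e+05 ≈ 93.912
Gain = 20 log₁₀(93.912) ≈ 39.45 dB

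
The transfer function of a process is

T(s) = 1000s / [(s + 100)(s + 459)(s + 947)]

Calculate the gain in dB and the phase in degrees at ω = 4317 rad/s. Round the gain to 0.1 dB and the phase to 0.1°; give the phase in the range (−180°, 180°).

-85.7 dB, -160.2°

At s = jω = j4317:
zero at origin: s = j4317 → |·| = 4317, ∠ = 90.00°
pole (s+100): 100 + j4317 → |·| = √(100²+4317²) = √18646489 ≈ 4318.2, ∠ = arctan(4317/100) ≈ 88.67°
pole (s+459): 459 + j4317 → |·| = √(459²+4317²) = √18847170 ≈ 4341.3, ∠ = arctan(4317/459) ≈ 83.93°
pole (s+947): 947 + j4317 → |·| = √(947²+4317²) = √19533298 ≈ 4419.6, ∠ = arctan(4317/947) ≈ 77.63°
|T| = 1000 · 4317 / 8.2852e+10 ≈ 5.2105e-05
Gain = 20 log₁₀(5.2105e-05) ≈ -85.66 dB
∠T = 90.00° − 250.23° = -160.23°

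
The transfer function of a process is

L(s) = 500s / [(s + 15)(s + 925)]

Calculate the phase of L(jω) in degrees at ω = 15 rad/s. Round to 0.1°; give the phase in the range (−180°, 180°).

44.1°

At s = jω = j15:
zero at origin: s = j15 → |·| = 15, ∠ = 90.00°
pole (s+15): 15 + j15 → |·| = √(15²+15²) = √450 ≈ 21.213, ∠ = arctan(15/15) ≈ 45.00°
pole (s+925): 925 + j15 → |·| = √(925²+15²) = √855850 ≈ 925.12, ∠ = arctan(15/925) ≈ 0.93°
∠L = 90.00° − 45.93° = 44.07°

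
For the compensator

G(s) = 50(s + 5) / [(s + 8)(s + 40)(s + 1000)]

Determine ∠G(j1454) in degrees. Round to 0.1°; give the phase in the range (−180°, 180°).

At s = jω = j1454:
zero (s+5): 5 + j1454 → |·| = √(5²+1454²) = √2114141 ≈ 1454, ∠ = arctan(1454/5) ≈ 89.80°
pole (s+8): 8 + j1454 → |·| = √(8²+1454²) = √2114180 ≈ 1454, ∠ = arctan(1454/8) ≈ 89.68°
pole (s+40): 40 + j1454 → |·| = √(40²+1454²) = √2115716 ≈ 1454.6, ∠ = arctan(1454/40) ≈ 88.42°
pole (s+1000): 1000 + j1454 → |·| = √(1000²+1454²) = √3114116 ≈ 1764.7, ∠ = arctan(1454/1000) ≈ 55.48°
∠G = 89.80° − 233.58° = -143.78°

-143.8°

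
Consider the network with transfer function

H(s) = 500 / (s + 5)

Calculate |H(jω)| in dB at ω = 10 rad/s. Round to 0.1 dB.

Substitute s = j10:
Numerator: 500 = 500 + j0
Denominator: (j10) + 5 = 5 + j10
|N| = √(500² + 0²) ≈ 500, ∠N ≈ 0.00°
|D| = √(5² + 10²) ≈ 11.18, ∠D ≈ 63.43°
|H| = 500 / 11.18 ≈ 44.723
Gain = 20 log₁₀(44.723) ≈ 33.01 dB

33.0 dB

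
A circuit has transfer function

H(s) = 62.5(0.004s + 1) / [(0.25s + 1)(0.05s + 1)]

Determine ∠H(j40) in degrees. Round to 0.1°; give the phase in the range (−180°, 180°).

-138.6°

At ω = 40 rad/s:
zero (1 + j40·0.004) = 1 + j0.16 → |·| ≈ 1.0127, ∠ ≈ 9.09°
pole (1 + j40·0.25) = 1 + j10 → |·| ≈ 10.05, ∠ ≈ 84.29°
pole (1 + j40·0.05) = 1 + j2 → |·| ≈ 2.2361, ∠ ≈ 63.43°
∠H = (9.09°) − (84.29° + 63.43°) = -138.63°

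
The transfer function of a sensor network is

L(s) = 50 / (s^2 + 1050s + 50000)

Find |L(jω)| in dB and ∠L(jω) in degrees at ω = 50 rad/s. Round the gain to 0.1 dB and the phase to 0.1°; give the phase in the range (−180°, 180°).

Substitute s = j50:
Numerator: 50 = 50 + j0
Denominator: (j50)^2 + 1050(j50) + 50000 = 47500 + j52500
|N| = √(50² + 0²) ≈ 50, ∠N ≈ 0.00°
|D| = √(47500² + 52500²) ≈ 70799, ∠D ≈ 47.86°
|L| = 50 / 70799 ≈ 0.00070622
Gain = 20 log₁₀(0.00070622) ≈ -63.02 dB
∠L = 0.00° − 47.86° = -47.86°

-63.0 dB, -47.9°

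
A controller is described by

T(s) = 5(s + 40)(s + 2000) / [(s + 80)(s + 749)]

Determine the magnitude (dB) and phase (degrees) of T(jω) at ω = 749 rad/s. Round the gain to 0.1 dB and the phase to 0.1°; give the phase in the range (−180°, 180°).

At s = jω = j749:
zero (s+40): 40 + j749 → |·| = √(40²+749²) = √562601 ≈ 750.07, ∠ = arctan(749/40) ≈ 86.94°
zero (s+2000): 2000 + j749 → |·| = √(2000²+749²) = √4561001 ≈ 2135.7, ∠ = arctan(749/2000) ≈ 20.53°
pole (s+80): 80 + j749 → |·| = √(80²+749²) = √567401 ≈ 753.26, ∠ = arctan(749/80) ≈ 83.90°
pole (s+749): 749 + j749 → |·| = √(749²+749²) = √1122002 ≈ 1059.2, ∠ = arctan(749/749) ≈ 45.00°
|T| = 5 · 1.6019e+06 / 7.9785e+05 ≈ 10.039
Gain = 20 log₁₀(10.039) ≈ 20.03 dB
∠T = 107.47° − 128.90° = -21.43°

20.0 dB, -21.4°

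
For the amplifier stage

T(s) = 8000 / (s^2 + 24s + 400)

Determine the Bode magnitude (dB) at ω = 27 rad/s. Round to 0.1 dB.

At s = jω = j27:
quadratic: (j27)² + 24·j27 + 400 = -329 + j648 → |·| ≈ 726.74, ∠ ≈ 116.92°
|T| = 8000 / 726.74 ≈ 11.008
Gain = 20 log₁₀(11.008) ≈ 20.83 dB

20.8 dB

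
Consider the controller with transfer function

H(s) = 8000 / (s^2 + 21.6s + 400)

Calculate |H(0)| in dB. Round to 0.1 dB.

26.0 dB

H(0) = 8000 / 400 = 20
20 log₁₀(20) ≈ 26.02 dB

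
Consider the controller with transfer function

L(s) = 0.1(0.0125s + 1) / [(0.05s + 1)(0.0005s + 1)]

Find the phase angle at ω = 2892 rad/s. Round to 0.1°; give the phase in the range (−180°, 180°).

-56.5°

At ω = 2892 rad/s:
zero (1 + j2892·0.0125) = 1 + j36.15 → |·| ≈ 36.164, ∠ ≈ 88.42°
pole (1 + j2892·0.05) = 1 + j144.6 → |·| ≈ 144.6, ∠ ≈ 89.60°
pole (1 + j2892·0.0005) = 1 + j1.446 → |·| ≈ 1.7581, ∠ ≈ 55.33°
∠L = (88.42°) − (89.60° + 55.33°) = -56.51°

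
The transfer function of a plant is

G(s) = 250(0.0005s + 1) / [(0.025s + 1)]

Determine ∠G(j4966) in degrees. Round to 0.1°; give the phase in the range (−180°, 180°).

-21.5°

At ω = 4966 rad/s:
zero (1 + j4966·0.0005) = 1 + j2.483 → |·| ≈ 2.6768, ∠ ≈ 68.06°
pole (1 + j4966·0.025) = 1 + j124.15 → |·| ≈ 124.15, ∠ ≈ 89.54°
∠G = (68.06°) − (89.54°) = -21.48°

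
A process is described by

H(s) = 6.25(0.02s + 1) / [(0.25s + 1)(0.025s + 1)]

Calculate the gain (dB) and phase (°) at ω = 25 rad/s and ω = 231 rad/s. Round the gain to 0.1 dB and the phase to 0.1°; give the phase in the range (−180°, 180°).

ω = 25: -0.6 dB, -86.4°; ω = 231: -21.2 dB, -91.4°

At ω = 25 rad/s:
zero (1 + j25·0.02) = 1 + j0.5 → |·| ≈ 1.118, ∠ ≈ 26.57°
pole (1 + j25·0.25) = 1 + j6.25 → |·| ≈ 6.3295, ∠ ≈ 80.91°
pole (1 + j25·0.025) = 1 + j0.625 → |·| ≈ 1.1792, ∠ ≈ 32.01°
|H| = 6.25 · 1.118 / (6.3295 · 1.1792) ≈ 0.93619
Gain = 20 log₁₀(0.93619) ≈ -0.57 dB
∠H = (26.57°) − (80.91° + 32.01°) = -86.35°

At ω = 231 rad/s:
zero (1 + j231·0.02) = 1 + j4.62 → |·| ≈ 4.727, ∠ ≈ 77.79°
pole (1 + j231·0.25) = 1 + j57.75 → |·| ≈ 57.759, ∠ ≈ 89.01°
pole (1 + j231·0.025) = 1 + j5.775 → |·| ≈ 5.8609, ∠ ≈ 80.18°
|H| = 6.25 · 4.727 / (57.759 · 5.8609) ≈ 0.087273
Gain = 20 log₁₀(0.087273) ≈ -21.18 dB
∠H = (77.79°) − (89.01° + 80.18°) = -91.40°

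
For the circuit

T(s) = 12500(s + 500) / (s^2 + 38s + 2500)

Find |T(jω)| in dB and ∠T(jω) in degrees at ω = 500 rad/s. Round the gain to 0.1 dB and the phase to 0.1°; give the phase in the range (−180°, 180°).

31.0 dB, -130.6°

At s = jω = j500:
zero (s+500): 500 + j500 → |·| = √(500²+500²) = √500000 ≈ 707.11, ∠ = arctan(500/500) ≈ 45.00°
quadratic: (j500)² + 38·j500 + 2500 = -247500 + j19000 → |·| ≈ 2.4823e+05, ∠ ≈ 175.61°
|T| = 12500 · 707.11 / 2.4823e+05 ≈ 35.608
Gain = 20 log₁₀(35.608) ≈ 31.03 dB
∠T = 45.00° − 175.61° = -130.61°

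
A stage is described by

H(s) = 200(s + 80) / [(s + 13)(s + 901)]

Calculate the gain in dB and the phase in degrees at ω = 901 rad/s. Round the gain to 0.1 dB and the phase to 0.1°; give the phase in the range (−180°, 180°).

-16.1 dB, -49.2°

At s = jω = j901:
zero (s+80): 80 + j901 → |·| = √(80²+901²) = √818201 ≈ 904.54, ∠ = arctan(901/80) ≈ 84.93°
pole (s+13): 13 + j901 → |·| = √(13²+901²) = √811970 ≈ 901.09, ∠ = arctan(901/13) ≈ 89.17°
pole (s+901): 901 + j901 → |·| = √(901²+901²) = √1623602 ≈ 1274.2, ∠ = arctan(901/901) ≈ 45.00°
|H| = 200 · 904.54 / 1.1482e+06 ≈ 0.15756
Gain = 20 log₁₀(0.15756) ≈ -16.05 dB
∠H = 84.93° − 134.17° = -49.24°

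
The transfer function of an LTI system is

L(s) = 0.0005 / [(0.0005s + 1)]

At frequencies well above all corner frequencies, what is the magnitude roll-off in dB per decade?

Each pole contributes −20 dB/decade at high frequency; each zero contributes +20 dB/decade.
Net: 0 zero(s) − 1 pole(s) → -20 dB/decade.

-20 dB/decade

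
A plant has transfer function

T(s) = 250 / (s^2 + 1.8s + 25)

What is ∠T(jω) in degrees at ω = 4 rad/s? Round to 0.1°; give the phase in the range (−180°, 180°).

-38.7°

At s = jω = j4:
quadratic: (j4)² + 1.8·j4 + 25 = 9 + j7.2 → |·| ≈ 11.526, ∠ ≈ 38.66°
∠T = 0.00° − 38.66° = -38.66°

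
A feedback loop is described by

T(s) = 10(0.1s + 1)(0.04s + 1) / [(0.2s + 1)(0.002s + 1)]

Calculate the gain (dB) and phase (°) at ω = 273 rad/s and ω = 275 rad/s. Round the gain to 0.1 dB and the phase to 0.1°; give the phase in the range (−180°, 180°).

At ω = 273 rad/s:
zero (1 + j273·0.1) = 1 + j27.3 → |·| ≈ 27.318, ∠ ≈ 87.90°
zero (1 + j273·0.04) = 1 + j10.92 → |·| ≈ 10.966, ∠ ≈ 84.77°
pole (1 + j273·0.2) = 1 + j54.6 → |·| ≈ 54.609, ∠ ≈ 88.95°
pole (1 + j273·0.002) = 1 + j0.546 → |·| ≈ 1.1393, ∠ ≈ 28.63°
|T| = 10 · 27.318 · 10.966 / (54.609 · 1.1393) ≈ 48.15
Gain = 20 log₁₀(48.15) ≈ 33.65 dB
∠T = (87.90° + 84.77°) − (88.95° + 28.63°) = 55.09°

At ω = 275 rad/s:
zero (1 + j275·0.1) = 1 + j27.5 → |·| ≈ 27.518, ∠ ≈ 87.92°
zero (1 + j275·0.04) = 1 + j11 → |·| ≈ 11.045, ∠ ≈ 84.81°
pole (1 + j275·0.2) = 1 + j55 → |·| ≈ 55.009, ∠ ≈ 88.96°
pole (1 + j275·0.002) = 1 + j0.55 → |·| ≈ 1.1413, ∠ ≈ 28.81°
|T| = 10 · 27.518 · 11.045 / (55.009 · 1.1413) ≈ 48.412
Gain = 20 log₁₀(48.412) ≈ 33.70 dB
∠T = (87.92° + 84.81°) − (88.96° + 28.81°) = 54.96°

ω = 273: 33.7 dB, 55.1°; ω = 275: 33.7 dB, 55.0°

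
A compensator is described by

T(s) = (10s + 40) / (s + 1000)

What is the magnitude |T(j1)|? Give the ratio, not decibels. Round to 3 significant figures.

Substitute s = j1:
Numerator: 10(j1) + 40 = 40 + j10
Denominator: (j1) + 1000 = 1000 + j1
|N| = √(40² + 10²) ≈ 41.231, ∠N ≈ 14.04°
|D| = √(1000² + 1²) ≈ 1000, ∠D ≈ 0.06°
|T| = 41.231 / 1000 ≈ 0.041231

0.0412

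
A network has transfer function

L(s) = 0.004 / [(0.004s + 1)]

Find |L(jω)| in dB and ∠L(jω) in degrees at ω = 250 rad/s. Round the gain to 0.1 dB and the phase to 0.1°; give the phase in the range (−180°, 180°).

-51.0 dB, -45.0°

At ω = 250 rad/s:
pole (1 + j250·0.004) = 1 + j1 → |·| ≈ 1.4142, ∠ ≈ 45.00°
|L| = 0.004 · 1 / (1.4142) ≈ 0.0028285
Gain = 20 log₁₀(0.0028285) ≈ -50.97 dB
∠L = (0°) − (45.00°) = -45.00°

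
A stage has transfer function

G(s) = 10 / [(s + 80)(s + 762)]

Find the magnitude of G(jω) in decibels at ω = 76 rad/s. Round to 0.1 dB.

-78.5 dB

At s = jω = j76:
pole (s+80): 80 + j76 → |·| = √(80²+76²) = √12176 ≈ 110.34, ∠ = arctan(76/80) ≈ 43.53°
pole (s+762): 762 + j76 → |·| = √(762²+76²) = √586420 ≈ 765.78, ∠ = arctan(76/762) ≈ 5.70°
|G| = 10 / 84496 ≈ 0.00011835
Gain = 20 log₁₀(0.00011835) ≈ -78.54 dB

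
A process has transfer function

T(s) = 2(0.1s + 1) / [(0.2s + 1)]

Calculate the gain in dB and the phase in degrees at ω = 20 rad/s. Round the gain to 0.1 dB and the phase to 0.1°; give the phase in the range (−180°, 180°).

At ω = 20 rad/s:
zero (1 + j20·0.1) = 1 + j2 → |·| ≈ 2.2361, ∠ ≈ 63.43°
pole (1 + j20·0.2) = 1 + j4 → |·| ≈ 4.1231, ∠ ≈ 75.96°
|T| = 2 · 2.2361 / (4.1231) ≈ 1.0847
Gain = 20 log₁₀(1.0847) ≈ 0.71 dB
∠T = (63.43°) − (75.96°) = -12.53°

0.7 dB, -12.5°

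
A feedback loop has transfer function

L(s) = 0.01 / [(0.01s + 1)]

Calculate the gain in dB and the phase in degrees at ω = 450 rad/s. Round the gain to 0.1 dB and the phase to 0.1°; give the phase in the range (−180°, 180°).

-53.3 dB, -77.5°

At ω = 450 rad/s:
pole (1 + j450·0.01) = 1 + j4.5 → |·| ≈ 4.6098, ∠ ≈ 77.47°
|L| = 0.01 · 1 / (4.6098) ≈ 0.0021693
Gain = 20 log₁₀(0.0021693) ≈ -53.27 dB
∠L = (0°) − (77.47°) = -77.47°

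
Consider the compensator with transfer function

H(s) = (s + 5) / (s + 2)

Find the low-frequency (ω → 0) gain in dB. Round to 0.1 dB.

8.0 dB

H(0) = 5 / 2 = 2.5
20 log₁₀(2.5) ≈ 7.96 dB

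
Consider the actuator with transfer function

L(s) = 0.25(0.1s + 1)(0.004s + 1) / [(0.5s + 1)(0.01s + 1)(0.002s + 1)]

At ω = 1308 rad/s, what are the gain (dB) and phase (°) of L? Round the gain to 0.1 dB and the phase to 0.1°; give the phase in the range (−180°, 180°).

-42.8 dB, -75.9°

At ω = 1308 rad/s:
zero (1 + j1308·0.1) = 1 + j130.8 → |·| ≈ 130.8, ∠ ≈ 89.56°
zero (1 + j1308·0.004) = 1 + j5.232 → |·| ≈ 5.3267, ∠ ≈ 79.18°
pole (1 + j1308·0.5) = 1 + j654 → |·| ≈ 654, ∠ ≈ 89.91°
pole (1 + j1308·0.01) = 1 + j13.08 → |·| ≈ 13.118, ∠ ≈ 85.63°
pole (1 + j1308·0.002) = 1 + j2.616 → |·| ≈ 2.8006, ∠ ≈ 69.08°
|L| = 0.25 · 130.8 · 5.3267 / (654 · 13.118 · 2.8006) ≈ 0.0072495
Gain = 20 log₁₀(0.0072495) ≈ -42.79 dB
∠L = (89.56° + 79.18°) − (89.91° + 85.63° + 69.08°) = -75.88°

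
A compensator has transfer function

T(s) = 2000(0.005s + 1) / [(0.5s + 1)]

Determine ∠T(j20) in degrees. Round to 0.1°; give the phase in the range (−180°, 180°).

-78.6°

At ω = 20 rad/s:
zero (1 + j20·0.005) = 1 + j0.1 → |·| ≈ 1.005, ∠ ≈ 5.71°
pole (1 + j20·0.5) = 1 + j10 → |·| ≈ 10.05, ∠ ≈ 84.29°
∠T = (5.71°) − (84.29°) = -78.58°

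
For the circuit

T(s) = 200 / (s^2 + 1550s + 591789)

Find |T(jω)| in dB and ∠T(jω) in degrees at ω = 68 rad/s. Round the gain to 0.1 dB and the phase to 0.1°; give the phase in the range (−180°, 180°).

-69.5 dB, -10.2°

Substitute s = j68:
Numerator: 200 = 200 + j0
Denominator: (j68)^2 + 1550(j68) + 591789 = 587165 + j105400
|N| = √(200² + 0²) ≈ 200, ∠N ≈ 0.00°
|D| = √(587165² + 105400²) ≈ 5.9655e+05, ∠D ≈ 10.18°
|T| = 200 / 5.9655e+05 ≈ 0.00033526
Gain = 20 log₁₀(0.00033526) ≈ -69.49 dB
∠T = 0.00° − 10.18° = -10.18°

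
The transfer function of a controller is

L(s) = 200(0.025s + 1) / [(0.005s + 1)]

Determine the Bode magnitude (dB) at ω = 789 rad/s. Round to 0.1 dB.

59.7 dB

At ω = 789 rad/s:
zero (1 + j789·0.025) = 1 + j19.725 → |·| ≈ 19.75, ∠ ≈ 87.10°
pole (1 + j789·0.005) = 1 + j3.945 → |·| ≈ 4.0698, ∠ ≈ 75.78°
|L| = 200 · 19.75 / (4.0698) ≈ 970.56
Gain = 20 log₁₀(970.56) ≈ 59.74 dB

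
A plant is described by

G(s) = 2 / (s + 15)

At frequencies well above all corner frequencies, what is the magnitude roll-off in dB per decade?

-20 dB/decade

Each pole contributes −20 dB/decade at high frequency; each zero contributes +20 dB/decade.
Net: 0 zero(s) − 1 pole(s) → -20 dB/decade.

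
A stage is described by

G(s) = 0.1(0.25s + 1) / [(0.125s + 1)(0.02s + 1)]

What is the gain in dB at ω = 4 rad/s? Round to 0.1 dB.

At ω = 4 rad/s:
zero (1 + j4·0.25) = 1 + j1 → |·| ≈ 1.4142, ∠ ≈ 45.00°
pole (1 + j4·0.125) = 1 + j0.5 → |·| ≈ 1.118, ∠ ≈ 26.57°
pole (1 + j4·0.02) = 1 + j0.08 → |·| ≈ 1.0032, ∠ ≈ 4.57°
|G| = 0.1 · 1.4142 / (1.118 · 1.0032) ≈ 0.12609
Gain = 20 log₁₀(0.12609) ≈ -17.99 dB

-18.0 dB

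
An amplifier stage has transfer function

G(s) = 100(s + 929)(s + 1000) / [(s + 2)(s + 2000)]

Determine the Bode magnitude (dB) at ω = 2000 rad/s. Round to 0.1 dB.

At s = jω = j2000:
zero (s+929): 929 + j2000 → |·| = √(929²+2000²) = √4863041 ≈ 2205.2, ∠ = arctan(2000/929) ≈ 65.09°
zero (s+1000): 1000 + j2000 → |·| = √(1000²+2000²) = √5000000 ≈ 2236.1, ∠ = arctan(2000/1000) ≈ 63.43°
pole (s+2): 2 + j2000 → |·| = √(2²+2000²) = √4000004 ≈ 2000, ∠ = arctan(2000/2) ≈ 89.94°
pole (s+2000): 2000 + j2000 → |·| = √(2000²+2000²) = √8000000 ≈ 2828.4, ∠ = arctan(2000/2000) ≈ 45.00°
|G| = 100 · 4.931e+06 / 5.6568e+06 ≈ 87.169
Gain = 20 log₁₀(87.169) ≈ 38.81 dB

38.8 dB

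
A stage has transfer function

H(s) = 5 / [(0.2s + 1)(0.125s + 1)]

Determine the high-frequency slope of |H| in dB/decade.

Each pole contributes −20 dB/decade at high frequency; each zero contributes +20 dB/decade.
Net: 0 zero(s) − 2 pole(s) → -40 dB/decade.

-40 dB/decade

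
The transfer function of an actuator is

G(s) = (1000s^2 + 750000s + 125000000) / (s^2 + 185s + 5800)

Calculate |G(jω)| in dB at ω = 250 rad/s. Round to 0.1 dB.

68.6 dB

Substitute s = j250:
Numerator: 1000(j250)^2 + 750000(j250) + 125000000 = 62500000 + j187500000
Denominator: (j250)^2 + 185(j250) + 5800 = -56700 + j46250
|N| = √(62500000² + 187500000²) ≈ 1.9764e+08, ∠N ≈ 71.57°
|D| = √(56700² + 46250²) ≈ 73171, ∠D ≈ 140.80°
|G| = 1.9764e+08 / 73171 ≈ 2701.1
Gain = 20 log₁₀(2701.1) ≈ 68.63 dB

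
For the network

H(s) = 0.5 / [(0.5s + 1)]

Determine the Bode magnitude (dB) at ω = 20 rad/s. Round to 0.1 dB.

At ω = 20 rad/s:
pole (1 + j20·0.5) = 1 + j10 → |·| ≈ 10.05, ∠ ≈ 84.29°
|H| = 0.5 · 1 / (10.05) ≈ 0.049751
Gain = 20 log₁₀(0.049751) ≈ -26.06 dB

-26.1 dB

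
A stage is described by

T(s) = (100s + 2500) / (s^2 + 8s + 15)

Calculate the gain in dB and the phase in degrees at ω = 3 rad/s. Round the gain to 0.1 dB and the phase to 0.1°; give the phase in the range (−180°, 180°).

40.2 dB, -69.1°

Substitute s = j3:
Numerator: 100(j3) + 2500 = 2500 + j300
Denominator: (j3)^2 + 8(j3) + 15 = 6 + j24
|N| = √(2500² + 300²) ≈ 2517.9, ∠N ≈ 6.84°
|D| = √(6² + 24²) ≈ 24.739, ∠D ≈ 75.96°
|T| = 2517.9 / 24.739 ≈ 101.78
Gain = 20 log₁₀(101.78) ≈ 40.15 dB
∠T = 6.84° − 75.96° = -69.12°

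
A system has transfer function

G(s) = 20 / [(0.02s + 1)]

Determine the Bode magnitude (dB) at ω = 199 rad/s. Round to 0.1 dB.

13.8 dB

At ω = 199 rad/s:
pole (1 + j199·0.02) = 1 + j3.98 → |·| ≈ 4.1037, ∠ ≈ 75.90°
|G| = 20 · 1 / (4.1037) ≈ 4.8737
Gain = 20 log₁₀(4.8737) ≈ 13.76 dB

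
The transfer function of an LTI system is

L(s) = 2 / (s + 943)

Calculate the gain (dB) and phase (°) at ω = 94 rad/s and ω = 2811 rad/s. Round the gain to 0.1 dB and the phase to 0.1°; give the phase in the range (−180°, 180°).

Substitute s = j94:
Numerator: 2 = 2 + j0
Denominator: (j94) + 943 = 943 + j94
|N| = √(2² + 0²) ≈ 2, ∠N ≈ 0.00°
|D| = √(943² + 94²) ≈ 947.67, ∠D ≈ 5.69°
|L| = 2 / 947.67 ≈ 0.0021104
Gain = 20 log₁₀(0.0021104) ≈ -53.51 dB
∠L = 0.00° − 5.69° = -5.69°

Substitute s = j2811:
Numerator: 2 = 2 + j0
Denominator: (j2811) + 943 = 943 + j2811
|N| = √(2² + 0²) ≈ 2, ∠N ≈ 0.00°
|D| = √(943² + 2811²) ≈ 2965, ∠D ≈ 71.46°
|L| = 2 / 2965 ≈ 0.00067454
Gain = 20 log₁₀(0.00067454) ≈ -63.42 dB
∠L = 0.00° − 71.46° = -71.46°

ω = 94: -53.5 dB, -5.7°; ω = 2811: -63.4 dB, -71.5°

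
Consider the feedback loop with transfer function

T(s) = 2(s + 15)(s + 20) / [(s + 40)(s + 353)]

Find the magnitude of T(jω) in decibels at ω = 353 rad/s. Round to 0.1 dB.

At s = jω = j353:
zero (s+15): 15 + j353 → |·| = √(15²+353²) = √124834 ≈ 353.32, ∠ = arctan(353/15) ≈ 87.57°
zero (s+20): 20 + j353 → |·| = √(20²+353²) = √125009 ≈ 353.57, ∠ = arctan(353/20) ≈ 86.76°
pole (s+40): 40 + j353 → |·| = √(40²+353²) = √126209 ≈ 355.26, ∠ = arctan(353/40) ≈ 83.54°
pole (s+353): 353 + j353 → |·| = √(353²+353²) = √249218 ≈ 499.22, ∠ = arctan(353/353) ≈ 45.00°
|T| = 2 · 1.2492e+05 / 1.7735e+05 ≈ 1.4087
Gain = 20 log₁₀(1.4087) ≈ 2.98 dB

3.0 dB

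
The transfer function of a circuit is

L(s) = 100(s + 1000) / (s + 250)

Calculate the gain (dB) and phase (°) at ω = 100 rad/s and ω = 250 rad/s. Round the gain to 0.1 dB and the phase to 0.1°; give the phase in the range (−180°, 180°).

ω = 100: 51.4 dB, -16.1°; ω = 250: 49.3 dB, -31.0°

At s = jω = j100:
zero (s+1000): 1000 + j100 → |·| = √(1000²+100²) = √1010000 ≈ 1005, ∠ = arctan(100/1000) ≈ 5.71°
pole (s+250): 250 + j100 → |·| = √(250²+100²) = √72500 ≈ 269.26, ∠ = arctan(100/250) ≈ 21.80°
|L| = 100 · 1005 / 269.26 ≈ 373.25
Gain = 20 log₁₀(373.25) ≈ 51.44 dB
∠L = 5.71° − 21.80° = -16.09°

At s = jω = j250:
zero (s+1000): 1000 + j250 → |·| = √(1000²+250²) = √1062500 ≈ 1030.8, ∠ = arctan(250/1000) ≈ 14.04°
pole (s+250): 250 + j250 → |·| = √(250²+250²) = √125000 ≈ 353.55, ∠ = arctan(250/250) ≈ 45.00°
|L| = 100 · 1030.8 / 353.55 ≈ 291.56
Gain = 20 log₁₀(291.56) ≈ 49.29 dB
∠L = 14.04° − 45.00° = -30.96°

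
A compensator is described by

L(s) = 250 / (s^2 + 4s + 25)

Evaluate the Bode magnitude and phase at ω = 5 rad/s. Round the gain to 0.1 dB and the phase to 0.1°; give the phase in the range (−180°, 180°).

21.9 dB, -90.0°

At s = jω = j5:
quadratic: (j5)² + 4·j5 + 25 = 0 + j20 → |·| ≈ 20, ∠ ≈ 90.00°
|L| = 250 / 20 ≈ 12.5
Gain = 20 log₁₀(12.5) ≈ 21.94 dB
∠L = 0.00° − 90.00° = -90.00°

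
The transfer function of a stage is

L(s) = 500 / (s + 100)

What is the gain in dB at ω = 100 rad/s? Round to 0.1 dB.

Substitute s = j100:
Numerator: 500 = 500 + j0
Denominator: (j100) + 100 = 100 + j100
|N| = √(500² + 0²) ≈ 500, ∠N ≈ 0.00°
|D| = √(100² + 100²) ≈ 141.42, ∠D ≈ 45.00°
|L| = 500 / 141.42 ≈ 3.5356
Gain = 20 log₁₀(3.5356) ≈ 10.97 dB

11.0 dB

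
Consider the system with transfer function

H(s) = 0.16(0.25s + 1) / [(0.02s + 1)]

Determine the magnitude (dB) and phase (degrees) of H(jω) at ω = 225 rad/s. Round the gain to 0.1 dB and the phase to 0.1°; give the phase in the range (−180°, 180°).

5.8 dB, 11.5°

At ω = 225 rad/s:
zero (1 + j225·0.25) = 1 + j56.25 → |·| ≈ 56.259, ∠ ≈ 88.98°
pole (1 + j225·0.02) = 1 + j4.5 → |·| ≈ 4.6098, ∠ ≈ 77.47°
|H| = 0.16 · 56.259 / (4.6098) ≈ 1.9527
Gain = 20 log₁₀(1.9527) ≈ 5.81 dB
∠H = (88.98°) − (77.47°) = 11.51°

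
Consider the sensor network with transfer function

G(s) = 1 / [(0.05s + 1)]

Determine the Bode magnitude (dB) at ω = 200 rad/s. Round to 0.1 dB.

At ω = 200 rad/s:
pole (1 + j200·0.05) = 1 + j10 → |·| ≈ 10.05, ∠ ≈ 84.29°
|G| = 1 · 1 / (10.05) ≈ 0.099502
Gain = 20 log₁₀(0.099502) ≈ -20.04 dB

-20.0 dB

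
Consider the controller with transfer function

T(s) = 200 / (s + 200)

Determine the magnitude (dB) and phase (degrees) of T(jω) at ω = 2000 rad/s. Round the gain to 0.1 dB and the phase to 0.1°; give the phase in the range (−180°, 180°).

-20.0 dB, -84.3°

At s = jω = j2000:
pole (s+200): 200 + j2000 → |·| = √(200²+2000²) = √4040000 ≈ 2010, ∠ = arctan(2000/200) ≈ 84.29°
|T| = 200 / 2010 ≈ 0.099502
Gain = 20 log₁₀(0.099502) ≈ -20.04 dB
∠T = 0.00° − 84.29° = -84.29°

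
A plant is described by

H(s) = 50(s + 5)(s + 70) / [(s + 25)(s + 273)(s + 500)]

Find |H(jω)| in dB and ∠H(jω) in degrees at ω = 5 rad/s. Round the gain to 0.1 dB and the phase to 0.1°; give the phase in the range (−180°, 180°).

At s = jω = j5:
zero (s+5): 5 + j5 → |·| = √(5²+5²) = √50 ≈ 7.0711, ∠ = arctan(5/5) ≈ 45.00°
zero (s+70): 70 + j5 → |·| = √(70²+5²) = √4925 ≈ 70.178, ∠ = arctan(5/70) ≈ 4.09°
pole (s+25): 25 + j5 → |·| = √(25²+5²) = √650 ≈ 25.495, ∠ = arctan(5/25) ≈ 11.31°
pole (s+273): 273 + j5 → |·| = √(273²+5²) = √74554 ≈ 273.05, ∠ = arctan(5/273) ≈ 1.05°
pole (s+500): 500 + j5 → |·| = √(500²+5²) = √250025 ≈ 500.02, ∠ = arctan(5/500) ≈ 0.57°
|H| = 50 · 496.24 / 3.4808e+06 ≈ 0.0071282
Gain = 20 log₁₀(0.0071282) ≈ -42.94 dB
∠H = 49.09° − 12.93° = 36.16°

-42.9 dB, 36.2°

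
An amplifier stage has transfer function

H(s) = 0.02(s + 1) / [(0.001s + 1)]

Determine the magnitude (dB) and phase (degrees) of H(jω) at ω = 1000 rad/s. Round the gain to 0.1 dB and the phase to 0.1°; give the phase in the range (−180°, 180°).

At ω = 1000 rad/s:
zero (1 + j1000·1) = 1 + j1000 → |·| ≈ 1000, ∠ ≈ 89.94°
pole (1 + j1000·0.001) = 1 + j1 → |·| ≈ 1.4142, ∠ ≈ 45.00°
|H| = 0.02 · 1000 / (1.4142) ≈ 14.142
Gain = 20 log₁₀(14.142) ≈ 23.01 dB
∠H = (89.94°) − (45.00°) = 44.94°

23.0 dB, 44.9°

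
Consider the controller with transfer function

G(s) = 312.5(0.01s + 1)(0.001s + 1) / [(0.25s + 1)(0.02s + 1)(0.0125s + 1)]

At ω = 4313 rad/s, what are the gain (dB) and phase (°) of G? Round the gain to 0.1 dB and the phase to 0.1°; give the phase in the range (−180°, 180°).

-38.5 dB, -102.6°

At ω = 4313 rad/s:
zero (1 + j4313·0.01) = 1 + j43.13 → |·| ≈ 43.142, ∠ ≈ 88.67°
zero (1 + j4313·0.001) = 1 + j4.313 → |·| ≈ 4.4274, ∠ ≈ 76.95°
pole (1 + j4313·0.25) = 1 + j1078.25 → |·| ≈ 1078.3, ∠ ≈ 89.95°
pole (1 + j4313·0.02) = 1 + j86.26 → |·| ≈ 86.266, ∠ ≈ 89.34°
pole (1 + j4313·0.0125) = 1 + j53.9125 → |·| ≈ 53.922, ∠ ≈ 88.94°
|G| = 312.5 · 43.142 · 4.4274 / (1078.3 · 86.266 · 53.922) ≈ 0.0119
Gain = 20 log₁₀(0.0119) ≈ -38.49 dB
∠G = (88.67° + 76.95°) − (89.95° + 89.34° + 88.94°) = -102.61°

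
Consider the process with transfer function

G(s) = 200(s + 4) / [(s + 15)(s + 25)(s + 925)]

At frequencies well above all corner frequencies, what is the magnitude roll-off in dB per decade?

-40 dB/decade

Each pole contributes −20 dB/decade at high frequency; each zero contributes +20 dB/decade.
Net: 1 zero(s) − 3 pole(s) → -40 dB/decade.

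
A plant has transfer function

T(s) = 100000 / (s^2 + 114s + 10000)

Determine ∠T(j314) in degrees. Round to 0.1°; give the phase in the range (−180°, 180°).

At s = jω = j314:
quadratic: (j314)² + 114·j314 + 10000 = -88596 + j35796 → |·| ≈ 95554, ∠ ≈ 158.00°
∠T = 0.00° − 158.00° = -158.00°

-158.0°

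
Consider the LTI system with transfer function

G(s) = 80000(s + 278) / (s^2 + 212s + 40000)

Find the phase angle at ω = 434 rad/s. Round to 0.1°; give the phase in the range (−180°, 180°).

-90.8°

At s = jω = j434:
zero (s+278): 278 + j434 → |·| = √(278²+434²) = √265640 ≈ 515.4, ∠ = arctan(434/278) ≈ 57.36°
quadratic: (j434)² + 212·j434 + 40000 = -148356 + j92008 → |·| ≈ 1.7457e+05, ∠ ≈ 148.19°
∠G = 57.36° − 148.19° = -90.83°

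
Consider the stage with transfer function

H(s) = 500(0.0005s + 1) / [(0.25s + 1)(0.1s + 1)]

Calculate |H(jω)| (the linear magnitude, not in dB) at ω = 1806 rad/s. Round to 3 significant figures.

At ω = 1806 rad/s:
zero (1 + j1806·0.0005) = 1 + j0.903 → |·| ≈ 1.3474, ∠ ≈ 42.08°
pole (1 + j1806·0.25) = 1 + j451.5 → |·| ≈ 451.5, ∠ ≈ 89.87°
pole (1 + j1806·0.1) = 1 + j180.6 → |·| ≈ 180.6, ∠ ≈ 89.68°
|H| = 500 · 1.3474 / (451.5 · 180.6) ≈ 0.0082621

0.00826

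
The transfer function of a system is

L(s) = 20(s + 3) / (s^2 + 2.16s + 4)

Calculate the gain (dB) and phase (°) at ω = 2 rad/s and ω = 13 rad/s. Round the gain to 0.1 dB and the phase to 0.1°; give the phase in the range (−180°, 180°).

At s = jω = j2:
zero (s+3): 3 + j2 → |·| = √(3²+2²) = √13 ≈ 3.6056, ∠ = arctan(2/3) ≈ 33.69°
quadratic: (j2)² + 2.16·j2 + 4 = 0 + j4.32 → |·| ≈ 4.32, ∠ ≈ 90.00°
|L| = 20 · 3.6056 / 4.32 ≈ 16.693
Gain = 20 log₁₀(16.693) ≈ 24.45 dB
∠L = 33.69° − 90.00° = -56.31°

At s = jω = j13:
zero (s+3): 3 + j13 → |·| = √(3²+13²) = √178 ≈ 13.342, ∠ = arctan(13/3) ≈ 77.01°
quadratic: (j13)² + 2.16·j13 + 4 = -165 + j28.08 → |·| ≈ 167.37, ∠ ≈ 170.34°
|L| = 20 · 13.342 / 167.37 ≈ 1.5943
Gain = 20 log₁₀(1.5943) ≈ 4.05 dB
∠L = 77.01° − 170.34° = -93.33°

ω = 2: 24.5 dB, -56.3°; ω = 13: 4.1 dB, -93.3°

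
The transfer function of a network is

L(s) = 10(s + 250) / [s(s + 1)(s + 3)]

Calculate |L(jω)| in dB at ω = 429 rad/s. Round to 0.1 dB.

At s = jω = j429:
zero (s+250): 250 + j429 → |·| = √(250²+429²) = √246541 ≈ 496.53, ∠ = arctan(429/250) ≈ 59.77°
pole (s+1): 1 + j429 → |·| = √(1²+429²) = √184042 ≈ 429, ∠ = arctan(429/1) ≈ 89.87°
pole (s+3): 3 + j429 → |·| = √(3²+429²) = √184050 ≈ 429.01, ∠ = arctan(429/3) ≈ 89.60°
pole at origin: |s| = 429, ∠ = 90.00° (in denominator)
|L| = 10 · 496.53 / 7.8955e+07 ≈ 6.2888e-05
Gain = 20 log₁₀(6.2888e-05) ≈ -84.03 dB

-84.0 dB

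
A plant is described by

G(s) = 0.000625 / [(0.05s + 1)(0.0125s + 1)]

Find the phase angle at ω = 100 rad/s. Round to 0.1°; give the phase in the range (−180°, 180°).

At ω = 100 rad/s:
pole (1 + j100·0.05) = 1 + j5 → |·| ≈ 5.099, ∠ ≈ 78.69°
pole (1 + j100·0.0125) = 1 + j1.25 → |·| ≈ 1.6008, ∠ ≈ 51.34°
∠G = (0°) − (78.69° + 51.34°) = -130.03°

-130.0°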